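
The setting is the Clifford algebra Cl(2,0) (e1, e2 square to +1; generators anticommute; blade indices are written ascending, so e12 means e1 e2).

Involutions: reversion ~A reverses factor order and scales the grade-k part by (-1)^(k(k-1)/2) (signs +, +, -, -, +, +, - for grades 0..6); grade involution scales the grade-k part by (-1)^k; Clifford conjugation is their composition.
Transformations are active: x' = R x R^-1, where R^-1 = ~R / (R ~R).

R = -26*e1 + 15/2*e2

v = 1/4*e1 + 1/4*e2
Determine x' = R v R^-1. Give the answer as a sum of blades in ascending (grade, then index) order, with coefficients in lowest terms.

~R = -26*e1 + 15/2*e2, and R ~R = 2929/4, so R^-1 = ~R / (2929/4).
R v = -37/8 - 67/8*e12
Answer: 919/11716*e1 - 4039/11716*e2


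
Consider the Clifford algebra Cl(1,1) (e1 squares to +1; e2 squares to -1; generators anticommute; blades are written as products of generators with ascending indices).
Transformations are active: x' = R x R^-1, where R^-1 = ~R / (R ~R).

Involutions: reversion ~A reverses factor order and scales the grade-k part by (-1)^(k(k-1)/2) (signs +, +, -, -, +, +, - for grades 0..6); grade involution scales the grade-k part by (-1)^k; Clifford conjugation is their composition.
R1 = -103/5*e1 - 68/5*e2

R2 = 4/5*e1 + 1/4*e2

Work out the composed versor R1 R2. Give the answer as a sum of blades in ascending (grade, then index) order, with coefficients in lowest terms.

Distribute over the terms of R1 (each basis-blade product reordered to ascending indices, repeated generators contracted through their squares):
(-103/5*e1) R2 = -412/25 - 103/20*e1 e2
(-68/5*e2) R2 = 17/5 + 272/25*e1 e2
Summing the partial products and collecting blades:
Answer: -327/25 + 573/100*e1 e2


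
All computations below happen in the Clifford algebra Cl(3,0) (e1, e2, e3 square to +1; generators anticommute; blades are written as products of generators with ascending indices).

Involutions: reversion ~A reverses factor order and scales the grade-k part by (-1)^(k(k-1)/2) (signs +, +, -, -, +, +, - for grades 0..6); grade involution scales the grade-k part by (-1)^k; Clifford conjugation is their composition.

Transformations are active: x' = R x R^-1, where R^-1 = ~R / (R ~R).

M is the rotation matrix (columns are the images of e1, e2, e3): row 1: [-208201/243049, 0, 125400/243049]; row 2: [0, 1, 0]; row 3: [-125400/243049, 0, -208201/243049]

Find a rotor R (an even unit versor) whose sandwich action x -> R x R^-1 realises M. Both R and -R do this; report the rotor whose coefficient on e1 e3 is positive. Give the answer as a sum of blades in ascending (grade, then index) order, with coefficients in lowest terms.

Method: write R = a + b12*e1 e2 + b13*e1 e3 + b23*e2 e3 with a^2 + b12^2 + b13^2 + b23^2 = 1 (so R^-1 = ~R). Expanding the columns R e_j ~R gives tr M = 4a^2 - 1 and, from the antisymmetric part, M21 - M12 = -4a*b12, M13 - M31 = 4a*b13, M32 - M23 = -4a*b23.
Here tr M = -173353/243049, so a^2 = (1 + tr M)/4 = 17424/243049 and a = ±132/493. Taking a = 132/493: M21 - M12 = 0, M13 - M31 = 250800/243049, M32 - M23 = 0, giving b12 = 0, b13 = 475/493, b23 = 0, i.e. R = 132/493 + 475/493*e1 e3.
Its e1 e3 coefficient is already positive.
Answer: 132/493 + 475/493*e1 e3. Sheet selection: the two-to-one cover makes ±R indistinguishable at the matrix level (trace -173353/243049), so uniqueness comes from the required sign on e1 e3.


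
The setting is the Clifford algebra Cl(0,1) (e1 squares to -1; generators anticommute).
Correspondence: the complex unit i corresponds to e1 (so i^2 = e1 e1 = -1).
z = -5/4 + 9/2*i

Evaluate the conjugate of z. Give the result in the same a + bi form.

In blades: z = -5/4 + 9/2*e1.
Conjugation here is Clifford conjugation: the scalar is fixed and the grade-1 and grade-2 blades all flip sign, giving -5/4 - 9/2*e1; translating back:
Answer: -5/4 - 9/2*i


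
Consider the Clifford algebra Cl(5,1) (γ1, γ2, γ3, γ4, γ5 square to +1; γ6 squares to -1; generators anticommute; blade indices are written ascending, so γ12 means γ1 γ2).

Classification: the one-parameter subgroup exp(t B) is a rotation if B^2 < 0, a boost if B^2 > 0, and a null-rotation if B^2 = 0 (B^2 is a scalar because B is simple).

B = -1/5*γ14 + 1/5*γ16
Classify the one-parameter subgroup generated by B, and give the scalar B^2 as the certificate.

B^2 term by term: the squares give (-1/5)^2*(γ14)^2 + (1/5)^2*(γ16)^2 = 1/25*(-1) + 1/25*(+1) = 0 (each basis 2-blade squares to minus the product of its generators' squares); cross terms between blades sharing an index anticommute and cancel. So B^2 = 0.
Answer: null-rotation, certificate B^2 = 0. B^2 = 0 is basis-independent, so its sign is the whole story.


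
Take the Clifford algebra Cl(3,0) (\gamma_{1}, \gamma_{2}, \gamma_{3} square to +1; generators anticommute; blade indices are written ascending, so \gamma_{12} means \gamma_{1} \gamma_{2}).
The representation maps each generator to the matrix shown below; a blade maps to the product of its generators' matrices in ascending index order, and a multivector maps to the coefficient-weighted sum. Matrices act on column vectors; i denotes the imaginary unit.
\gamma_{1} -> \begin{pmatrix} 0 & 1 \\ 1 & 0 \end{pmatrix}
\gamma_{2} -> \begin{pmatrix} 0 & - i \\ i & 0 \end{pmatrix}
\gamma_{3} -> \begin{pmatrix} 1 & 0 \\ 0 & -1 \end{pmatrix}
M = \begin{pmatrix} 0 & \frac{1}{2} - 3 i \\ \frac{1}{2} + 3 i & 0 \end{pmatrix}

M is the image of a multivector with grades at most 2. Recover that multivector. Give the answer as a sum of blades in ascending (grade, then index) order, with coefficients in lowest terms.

Method: 1, rho(\gamma_{1}), rho(\gamma_{2}), rho(\gamma_{3}) form a trace-orthogonal basis of the 2x2 complex matrices (tr(X Y) = 2 if X = Y, else 0), so M = m0*1 + m1*rho(\gamma_{1}) + m2*rho(\gamma_{2}) + m3*rho(\gamma_{3}) with m0 = tr(M)/2 = 0, m1 = tr(M rho(\gamma_{1}))/2 = \frac{1}{2}, m2 = tr(M rho(\gamma_{2}))/2 = 3, m3 = tr(M rho(\gamma_{3}))/2 = 0.
Multiplying table entries, the bivector images are rho(\gamma_{12}) = i*rho(\gamma_{3}), rho(\gamma_{13}) = -i*rho(\gamma_{2}), rho(\gamma_{23}) = i*rho(\gamma_{1}); with real blade coefficients the real parts of m0..m3 are the coefficients of 1, \gamma_{1}, \gamma_{2}, \gamma_{3} and the imaginary parts give the bivectors (\gamma_{23}: Im m1, \gamma_{13}: -Im m2, \gamma_{12}: Im m3).
Answer: \frac{1}{2} \gamma_{1} + 3 \gamma_{2}


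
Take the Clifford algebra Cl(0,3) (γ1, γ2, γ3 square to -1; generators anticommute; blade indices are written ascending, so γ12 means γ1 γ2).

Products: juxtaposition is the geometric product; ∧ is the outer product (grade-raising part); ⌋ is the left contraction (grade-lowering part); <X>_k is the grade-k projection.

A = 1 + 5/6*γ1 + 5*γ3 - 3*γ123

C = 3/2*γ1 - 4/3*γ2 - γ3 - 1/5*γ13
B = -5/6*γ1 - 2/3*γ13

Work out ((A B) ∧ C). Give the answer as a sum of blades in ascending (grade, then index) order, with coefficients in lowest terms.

step 1: 25/36 - 25/6*γ1 + 2*γ2 + 5/9*γ3 + 7/2*γ13 - 5/2*γ23
step 2: 25/24*γ1 - 25/27*γ2 - 25/36*γ3 + 23/9*γ12 + 115/36*γ13 - 34/27*γ23 + 79/60*γ123
Answer: 25/24*γ1 - 25/27*γ2 - 25/36*γ3 + 23/9*γ12 + 115/36*γ13 - 34/27*γ23 + 79/60*γ123


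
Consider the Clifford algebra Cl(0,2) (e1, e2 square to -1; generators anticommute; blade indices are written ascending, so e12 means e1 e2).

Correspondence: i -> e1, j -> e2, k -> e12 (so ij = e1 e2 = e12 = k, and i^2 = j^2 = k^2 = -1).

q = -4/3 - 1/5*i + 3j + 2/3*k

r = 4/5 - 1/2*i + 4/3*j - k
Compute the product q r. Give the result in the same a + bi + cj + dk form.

In blades: q = -4/3 - 1/5*e1 + 3*e2 + 2/3*e12, r = 4/5 - 1/2*e1 + 4/3*e2 - e12.
Distribute q over r term by term (generator squares from the signature, products reordered to ascending indices): (-4/3)*r = -16/15 + 2/3*e1 - 16/9*e2 + 4/3*e12; (-1/5*e1)*r = -1/10 - 4/25*e1 - 1/5*e2 - 4/15*e12; (3*e2)*r = -4 - 3*e1 + 12/5*e2 + 3/2*e12; (2/3*e12)*r = 2/3 - 8/9*e1 - 1/3*e2 + 8/15*e12.
Sum: -9/2 - 761/225*e1 + 4/45*e2 + 31/10*e12; translating back through the correspondence:
Answer: -9/2 - 761/225*i + 4/45*j + 31/10*k


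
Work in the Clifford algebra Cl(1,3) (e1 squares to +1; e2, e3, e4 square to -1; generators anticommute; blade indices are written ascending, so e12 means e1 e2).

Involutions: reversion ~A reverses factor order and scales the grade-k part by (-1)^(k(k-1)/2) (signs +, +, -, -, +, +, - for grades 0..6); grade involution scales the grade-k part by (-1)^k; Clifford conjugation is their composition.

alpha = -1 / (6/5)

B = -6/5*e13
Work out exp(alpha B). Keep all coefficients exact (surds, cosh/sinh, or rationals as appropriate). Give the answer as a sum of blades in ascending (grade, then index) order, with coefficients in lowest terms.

B^2 = (-6/5)^2*(e13)^2 = 36/25*(+1) = 36/25 (a basis 2-blade squares to minus the product of its generators' squares).
B^2 = 36/25 — the positive square puts this in the hyperbolic regime; l = 6/5, alpha*l = -1, so exp(alpha B) = cosh(-1) + (sinh(-1)/(6/5))*B = cosh(1) + (-5*sinh(1)/6)*B.
Answer: cosh(1) + sinh(1)*e13


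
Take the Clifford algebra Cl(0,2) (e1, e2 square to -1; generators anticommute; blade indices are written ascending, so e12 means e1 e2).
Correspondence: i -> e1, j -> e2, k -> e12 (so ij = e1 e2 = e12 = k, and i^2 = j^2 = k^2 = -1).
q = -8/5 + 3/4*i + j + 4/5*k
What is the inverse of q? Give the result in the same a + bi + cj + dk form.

In blades: q = -8/5 + 3/4*e1 + e2 + 4/5*e12.
With qbar = -8/5 - 3/4*e1 - e2 - 4/5*e12 (scalar fixed, mapped units negated), q qbar = 381/80 (the sum of squared coefficients), so q^-1 = qbar / (381/80) = -128/381 - 20/127*e1 - 80/381*e2 - 64/381*e12; translating back:
Answer: -128/381 - 20/127*i - 80/381*j - 64/381*k


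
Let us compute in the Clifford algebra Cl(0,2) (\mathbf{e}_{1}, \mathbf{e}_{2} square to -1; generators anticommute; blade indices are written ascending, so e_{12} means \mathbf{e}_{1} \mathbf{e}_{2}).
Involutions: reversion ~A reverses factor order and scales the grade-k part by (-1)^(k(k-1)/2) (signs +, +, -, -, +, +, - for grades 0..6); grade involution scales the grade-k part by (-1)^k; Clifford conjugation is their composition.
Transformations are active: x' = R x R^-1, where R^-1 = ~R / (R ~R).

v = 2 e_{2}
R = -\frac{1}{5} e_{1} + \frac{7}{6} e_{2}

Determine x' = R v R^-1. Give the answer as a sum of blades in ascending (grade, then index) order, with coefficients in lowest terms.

~R = -\frac{1}{5} e_{1} + \frac{7}{6} e_{2}, and R ~R = -\frac{1261}{900}, so R^-1 = ~R / (-\frac{1261}{900}).
R v = -\frac{7}{3} - \frac{2}{5} e_{12}
Answer: -\frac{840}{1261} e_{1} + \frac{2378}{1261} e_{2}


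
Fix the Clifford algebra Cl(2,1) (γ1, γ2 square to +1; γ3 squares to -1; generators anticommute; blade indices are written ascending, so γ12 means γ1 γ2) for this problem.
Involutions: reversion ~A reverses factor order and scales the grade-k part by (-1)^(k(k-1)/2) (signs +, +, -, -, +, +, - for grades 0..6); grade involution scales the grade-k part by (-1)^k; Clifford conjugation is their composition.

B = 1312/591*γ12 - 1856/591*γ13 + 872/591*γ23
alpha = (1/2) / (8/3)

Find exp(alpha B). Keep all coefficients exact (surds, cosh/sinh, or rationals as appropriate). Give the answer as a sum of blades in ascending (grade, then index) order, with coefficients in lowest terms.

B^2 term by term: the squares give (1312/591)^2*(γ12)^2 + (-1856/591)^2*(γ13)^2 + (872/591)^2*(γ23)^2 = 1721344/349281*(-1) + 3444736/349281*(+1) + 760384/349281*(+1) = 64/9 (each basis 2-blade squares to minus the product of its generators' squares); cross terms between blades sharing an index anticommute and cancel. So B^2 = 64/9.
B^2 = 64/9 — a positive square means the series sums to a boost: l = 8/3, alpha*l = 1/2, so exp(alpha B) = cosh(1/2) + (sinh(1/2)/(8/3))*B = cosh(1/2) + (3*sinh(1/2)/8)*B.
Answer: cosh(1/2) + 164*sinh(1/2)/197*γ12 - 232*sinh(1/2)/197*γ13 + 109*sinh(1/2)/197*γ23


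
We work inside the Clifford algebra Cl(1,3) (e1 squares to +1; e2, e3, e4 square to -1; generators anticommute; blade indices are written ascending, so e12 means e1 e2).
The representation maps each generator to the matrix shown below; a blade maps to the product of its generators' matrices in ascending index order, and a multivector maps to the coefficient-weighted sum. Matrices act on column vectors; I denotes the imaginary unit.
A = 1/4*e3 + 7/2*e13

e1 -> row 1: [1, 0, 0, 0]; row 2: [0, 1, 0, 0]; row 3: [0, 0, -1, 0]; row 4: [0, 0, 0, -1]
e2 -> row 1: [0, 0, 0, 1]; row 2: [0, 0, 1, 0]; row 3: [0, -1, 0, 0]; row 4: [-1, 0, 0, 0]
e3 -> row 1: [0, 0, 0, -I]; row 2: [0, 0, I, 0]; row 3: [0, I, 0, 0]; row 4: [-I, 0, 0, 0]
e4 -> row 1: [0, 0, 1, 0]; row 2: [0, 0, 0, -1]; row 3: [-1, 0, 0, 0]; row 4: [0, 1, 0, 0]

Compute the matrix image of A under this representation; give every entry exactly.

Bivector images (products of the table entries): rho(e13) = rho(e1)rho(e3) = row 1: [0, 0, 0, -I]; row 2: [0, 0, I, 0]; row 3: [0, -I, 0, 0]; row 4: [I, 0, 0, 0].
M = (1/4)*rho(e3) + (7/2)*rho(e13), summed entrywise:
Answer: row 1: [0, 0, 0, -15*I/4]; row 2: [0, 0, 15*I/4, 0]; row 3: [0, -13*I/4, 0, 0]; row 4: [13*I/4, 0, 0, 0]


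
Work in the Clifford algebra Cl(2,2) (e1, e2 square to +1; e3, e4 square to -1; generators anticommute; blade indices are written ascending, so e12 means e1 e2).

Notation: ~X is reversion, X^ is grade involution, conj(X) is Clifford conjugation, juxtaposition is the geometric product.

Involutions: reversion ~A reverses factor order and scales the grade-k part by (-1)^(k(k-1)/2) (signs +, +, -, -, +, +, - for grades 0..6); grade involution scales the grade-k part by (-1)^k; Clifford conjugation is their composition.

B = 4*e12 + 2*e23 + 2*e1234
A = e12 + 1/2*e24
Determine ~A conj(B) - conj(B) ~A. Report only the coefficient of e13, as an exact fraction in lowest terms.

first term: -4 + 3*e13 - 2*e14 + 3*e34
second term: -4 - e13 + 2*e14 + e34
Answer: 4


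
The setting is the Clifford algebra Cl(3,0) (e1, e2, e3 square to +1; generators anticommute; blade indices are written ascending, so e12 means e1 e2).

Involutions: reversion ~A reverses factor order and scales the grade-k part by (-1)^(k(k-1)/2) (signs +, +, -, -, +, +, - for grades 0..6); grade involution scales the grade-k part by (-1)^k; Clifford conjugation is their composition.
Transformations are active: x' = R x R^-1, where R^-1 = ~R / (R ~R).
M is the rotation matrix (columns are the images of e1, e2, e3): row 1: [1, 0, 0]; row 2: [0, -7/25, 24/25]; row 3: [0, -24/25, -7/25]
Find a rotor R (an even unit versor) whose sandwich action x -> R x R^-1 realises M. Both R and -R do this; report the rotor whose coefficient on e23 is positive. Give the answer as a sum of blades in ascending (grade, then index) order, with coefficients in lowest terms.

Method: write R = a + b12*e12 + b13*e13 + b23*e23 with a^2 + b12^2 + b13^2 + b23^2 = 1 (so R^-1 = ~R). Expanding the columns R e_j ~R gives tr M = 4a^2 - 1 and, from the antisymmetric part, M21 - M12 = -4a*b12, M13 - M31 = 4a*b13, M32 - M23 = -4a*b23.
Here tr M = 11/25, so a^2 = (1 + tr M)/4 = 9/25 and a = ±3/5. Taking a = 3/5: M21 - M12 = 0, M13 - M31 = 0, M32 - M23 = -48/25, giving b12 = 0, b13 = 0, b23 = 4/5, i.e. R = 3/5 + 4/5*e23.
Its e23 coefficient is already positive.
Answer: 3/5 + 4/5*e23. Uniqueness: Spin(3) -> SO(3) maps R and -R to the same rotation of trace 11/25; fixing the sign of the e23 coefficient removes the ambiguity.


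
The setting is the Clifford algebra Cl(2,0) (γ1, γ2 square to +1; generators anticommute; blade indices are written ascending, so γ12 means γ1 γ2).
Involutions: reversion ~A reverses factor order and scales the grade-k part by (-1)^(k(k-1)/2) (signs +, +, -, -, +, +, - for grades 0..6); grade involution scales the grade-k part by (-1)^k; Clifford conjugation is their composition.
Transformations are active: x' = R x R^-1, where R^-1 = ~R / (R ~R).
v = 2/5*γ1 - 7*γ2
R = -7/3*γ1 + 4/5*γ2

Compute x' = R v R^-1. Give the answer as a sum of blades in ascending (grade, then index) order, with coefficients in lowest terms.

~R = -7/3*γ1 + 4/5*γ2, and R ~R = 1369/225, so R^-1 = ~R / (1369/225).
R v = -98/15 + 1201/75*γ12
Answer: 31562/6845*γ1 + 7231/1369*γ2


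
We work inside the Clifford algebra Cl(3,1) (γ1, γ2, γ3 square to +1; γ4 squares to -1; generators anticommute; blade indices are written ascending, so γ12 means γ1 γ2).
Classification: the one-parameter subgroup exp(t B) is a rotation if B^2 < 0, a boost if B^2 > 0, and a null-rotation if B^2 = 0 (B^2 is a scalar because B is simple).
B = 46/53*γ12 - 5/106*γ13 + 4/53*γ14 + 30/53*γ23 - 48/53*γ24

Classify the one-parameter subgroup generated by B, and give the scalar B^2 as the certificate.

B^2 term by term: the squares give (46/53)^2*(γ12)^2 + (-5/106)^2*(γ13)^2 + (4/53)^2*(γ14)^2 + (30/53)^2*(γ23)^2 + (-48/53)^2*(γ24)^2 = 2116/2809*(-1) + 25/11236*(-1) + 16/2809*(+1) + 900/2809*(-1) + 2304/2809*(+1) = -1/4 (each basis 2-blade squares to minus the product of its generators' squares); cross terms between blades sharing an index anticommute and cancel; the commuting (index-disjoint) pairs give grade-4 terms 2*c*c'*(blade product), which cancel blade by blade — γ1234: -240/2809 + 240/2809 = 0 — confirming B is simple. So B^2 = -1/4.
Answer: rotation, certificate B^2 = -1/4. Check the certificate: B^2 = -1/4, and that sign is decisive whatever form B takes.


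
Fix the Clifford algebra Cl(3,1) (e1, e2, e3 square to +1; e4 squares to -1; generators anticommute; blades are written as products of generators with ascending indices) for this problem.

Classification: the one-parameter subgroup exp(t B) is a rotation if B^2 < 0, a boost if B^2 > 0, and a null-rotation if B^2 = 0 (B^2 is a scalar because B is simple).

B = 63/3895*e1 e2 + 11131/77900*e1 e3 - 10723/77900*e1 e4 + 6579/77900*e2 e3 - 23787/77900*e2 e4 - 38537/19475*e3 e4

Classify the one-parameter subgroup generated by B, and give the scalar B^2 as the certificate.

B^2 term by term: the squares give (63/3895)^2*(e1 e2)^2 + (11131/77900)^2*(e1 e3)^2 + (-10723/77900)^2*(e1 e4)^2 + (6579/77900)^2*(e2 e3)^2 + (-23787/77900)^2*(e2 e4)^2 + (-38537/19475)^2*(e3 e4)^2 = 3969/15171025*(-1) + 123899161/6068410000*(-1) + 114982729/6068410000*(+1) + 43283241/6068410000*(-1) + 565821369/6068410000*(+1) + 1485100369/379275625*(+1) = 4 (each basis 2-blade squares to minus the product of its generators' squares); cross terms between blades sharing an index anticommute and cancel; the commuting (index-disjoint) pairs give grade-4 terms 2*c*c'*(blade product), which cancel blade by blade — e1 e2 e3 e4: -4855662/75855125 + 264773097/3034205000 - 70546617/3034205000 = 0 — confirming B is simple. So B^2 = 4.
Answer: boost, certificate B^2 = 4. No conjugation can change B^2 = 4; the sign gives the class.


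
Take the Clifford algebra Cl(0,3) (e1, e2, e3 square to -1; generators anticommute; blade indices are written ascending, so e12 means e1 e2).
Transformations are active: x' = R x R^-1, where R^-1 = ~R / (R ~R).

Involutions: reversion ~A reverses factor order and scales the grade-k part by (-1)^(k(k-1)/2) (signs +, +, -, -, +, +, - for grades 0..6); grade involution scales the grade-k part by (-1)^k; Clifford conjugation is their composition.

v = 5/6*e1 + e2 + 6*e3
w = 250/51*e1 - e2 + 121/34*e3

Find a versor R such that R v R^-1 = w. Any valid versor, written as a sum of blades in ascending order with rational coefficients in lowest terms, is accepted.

Here q(v) = q(w) = -1357/36; the classical choice R = v + w = 195/34*e1 + 325/34*e3 then realises v -> w under the sandwich.
Answer: 195/34*e1 + 325/34*e3


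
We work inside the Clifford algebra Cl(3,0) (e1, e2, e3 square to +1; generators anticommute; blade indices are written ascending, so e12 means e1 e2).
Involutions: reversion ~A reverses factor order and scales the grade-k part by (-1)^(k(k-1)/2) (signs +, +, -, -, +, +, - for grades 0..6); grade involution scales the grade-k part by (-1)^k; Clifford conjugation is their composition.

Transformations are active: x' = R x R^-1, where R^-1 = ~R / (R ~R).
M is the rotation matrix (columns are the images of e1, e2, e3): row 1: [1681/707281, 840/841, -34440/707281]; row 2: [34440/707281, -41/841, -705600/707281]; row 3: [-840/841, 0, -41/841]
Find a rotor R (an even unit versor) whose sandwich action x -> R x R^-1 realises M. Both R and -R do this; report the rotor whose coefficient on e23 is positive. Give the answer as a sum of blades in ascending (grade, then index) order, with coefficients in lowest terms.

Method: write R = a + b12*e12 + b13*e13 + b23*e23 with a^2 + b12^2 + b13^2 + b23^2 = 1 (so R^-1 = ~R). Expanding the columns R e_j ~R gives tr M = 4a^2 - 1 and, from the antisymmetric part, M21 - M12 = -4a*b12, M13 - M31 = 4a*b13, M32 - M23 = -4a*b23.
Here tr M = -67281/707281, so a^2 = (1 + tr M)/4 = 160000/707281 and a = ±400/841. Taking a = 400/841: M21 - M12 = -672000/707281, M13 - M31 = 672000/707281, M32 - M23 = 705600/707281, giving b12 = 420/841, b13 = 420/841, b23 = -441/841, i.e. R = 400/841 + 420/841*e12 + 420/841*e13 - 441/841*e23.
Its e23 coefficient is negative, so report the other preimage -R.
Answer: -400/841 - 420/841*e12 - 420/841*e13 + 441/841*e23. Key observation: the double cover Spin(3) -> SO(3) sends R and -R to the same matrix (trace -67281/707281 here), so the stated sign of the e23 coefficient is what selects one sheet.


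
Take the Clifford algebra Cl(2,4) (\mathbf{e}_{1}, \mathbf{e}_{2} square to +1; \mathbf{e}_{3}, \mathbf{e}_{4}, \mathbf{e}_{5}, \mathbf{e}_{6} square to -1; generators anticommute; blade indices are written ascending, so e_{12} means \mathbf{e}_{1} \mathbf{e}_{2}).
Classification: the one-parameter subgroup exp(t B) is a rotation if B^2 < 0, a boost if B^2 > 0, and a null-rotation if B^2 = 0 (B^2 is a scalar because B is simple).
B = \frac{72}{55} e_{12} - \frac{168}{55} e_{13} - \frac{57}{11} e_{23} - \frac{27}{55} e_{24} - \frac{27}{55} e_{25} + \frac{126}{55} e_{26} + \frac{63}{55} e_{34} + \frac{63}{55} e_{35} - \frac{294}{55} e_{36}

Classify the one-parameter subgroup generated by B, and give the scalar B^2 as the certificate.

B^2 term by term: the squares give (\frac{72}{55})^2*(e_{12})^2 + (-\frac{168}{55})^2*(e_{13})^2 + (-\frac{57}{11})^2*(e_{23})^2 + (-\frac{27}{55})^2*(e_{24})^2 + (-\frac{27}{55})^2*(e_{25})^2 + (\frac{126}{55})^2*(e_{26})^2 + (\frac{63}{55})^2*(e_{34})^2 + (\frac{63}{55})^2*(e_{35})^2 + (-\frac{294}{55})^2*(e_{36})^2 = \frac{5184}{3025}*(-1) + \frac{28224}{3025}*(+1) + \frac{3249}{121}*(+1) + \frac{729}{3025}*(+1) + \frac{729}{3025}*(+1) + \frac{15876}{3025}*(+1) + \frac{3969}{3025}*(-1) + \frac{3969}{3025}*(-1) + \frac{86436}{3025}*(-1) = 9 (each basis 2-blade squares to minus the product of its generators' squares); cross terms between blades sharing an index anticommute and cancel; the commuting (index-disjoint) pairs give grade-4 terms 2*c*c'*(blade product), which cancel blade by blade — e_{1234}: \frac{9072}{3025} - \frac{9072}{3025} = 0; e_{1235}: \frac{9072}{3025} - \frac{9072}{3025} = 0; e_{1236}: -\frac{42336}{3025} + \frac{42336}{3025} = 0; e_{2345}: \frac{3402}{3025} - \frac{3402}{3025} = 0; e_{2346}: -\frac{15876}{3025} + \frac{15876}{3025} = 0; e_{2356}: -\frac{15876}{3025} + \frac{15876}{3025} = 0 — confirming B is simple. So B^2 = 9.
Answer: boost, certificate B^2 = 9. Note: conjugating B changes its blade decomposition but never the scalar B^2 = 9, whose sign settles the classification.


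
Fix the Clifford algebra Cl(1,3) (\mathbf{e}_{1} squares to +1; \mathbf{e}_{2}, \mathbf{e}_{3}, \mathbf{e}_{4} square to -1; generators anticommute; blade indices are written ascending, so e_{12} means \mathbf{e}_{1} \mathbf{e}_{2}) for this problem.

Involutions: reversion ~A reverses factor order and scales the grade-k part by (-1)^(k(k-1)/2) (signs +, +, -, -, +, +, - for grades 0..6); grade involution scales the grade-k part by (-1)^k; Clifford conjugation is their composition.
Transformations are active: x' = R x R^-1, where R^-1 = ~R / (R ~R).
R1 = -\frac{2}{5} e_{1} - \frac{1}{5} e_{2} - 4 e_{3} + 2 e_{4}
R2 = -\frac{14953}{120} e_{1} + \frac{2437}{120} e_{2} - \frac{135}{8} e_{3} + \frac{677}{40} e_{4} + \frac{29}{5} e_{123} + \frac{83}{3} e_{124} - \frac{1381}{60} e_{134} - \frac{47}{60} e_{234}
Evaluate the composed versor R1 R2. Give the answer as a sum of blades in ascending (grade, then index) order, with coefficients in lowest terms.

Distribute over the terms of R1 (each basis-blade product reordered to ascending indices, repeated generators contracted through their squares):
(-\frac{2}{5} e_{1}) R2 = \frac{14953}{300} - \frac{2437}{300} e_{12} + \frac{27}{4} e_{13} - \frac{677}{100} e_{14} - \frac{58}{25} e_{23} - \frac{166}{15} e_{24} + \frac{1381}{150} e_{34} + \frac{47}{150} e_{1234}
(-\frac{1}{5} e_{2}) R2 = \frac{2437}{600} - \frac{14953}{600} e_{12} - \frac{29}{25} e_{13} - \frac{83}{15} e_{14} + \frac{27}{8} e_{23} - \frac{677}{200} e_{24} - \frac{47}{300} e_{34} - \frac{1381}{300} e_{1234}
(-4 e_{3}) R2 = -\frac{135}{2} + \frac{116}{5} e_{12} - \frac{14953}{30} e_{13} + \frac{1381}{15} e_{14} + \frac{2437}{30} e_{23} + \frac{47}{15} e_{24} - \frac{677}{10} e_{34} - \frac{332}{3} e_{1234}
(2 e_{4}) R2 = -\frac{677}{20} - \frac{166}{3} e_{12} + \frac{1381}{30} e_{13} + \frac{14953}{60} e_{14} + \frac{47}{30} e_{23} - \frac{2437}{60} e_{24} + \frac{135}{4} e_{34} - \frac{58}{5} e_{1234}
Summing the partial products and collecting blades:
Answer: -\frac{9489}{200} - \frac{39107}{600} e_{12} - \frac{44681}{100} e_{13} + \frac{16449}{50} e_{14} + \frac{16771}{200} e_{23} - \frac{10387}{200} e_{24} - \frac{249}{10} e_{34} - \frac{37967}{300} e_{1234}


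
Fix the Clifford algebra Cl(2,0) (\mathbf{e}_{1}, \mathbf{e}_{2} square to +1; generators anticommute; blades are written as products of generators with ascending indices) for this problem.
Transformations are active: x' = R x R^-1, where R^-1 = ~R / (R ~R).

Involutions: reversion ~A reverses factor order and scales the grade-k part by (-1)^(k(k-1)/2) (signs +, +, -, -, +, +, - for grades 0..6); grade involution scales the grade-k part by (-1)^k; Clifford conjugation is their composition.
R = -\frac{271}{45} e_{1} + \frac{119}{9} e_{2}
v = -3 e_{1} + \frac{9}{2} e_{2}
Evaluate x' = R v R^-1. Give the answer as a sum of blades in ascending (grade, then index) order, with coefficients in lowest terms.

~R = -\frac{271}{45} e_{1} + \frac{119}{9} e_{2}, and R ~R = \frac{427466}{2025}, so R^-1 = ~R / (\frac{427466}{2025}).
R v = \frac{2327}{30} + \frac{377}{30} e_{1} e_{2}
Answer: -\frac{46881}{32882} e_{1} + \frac{85773}{16441} e_{2}


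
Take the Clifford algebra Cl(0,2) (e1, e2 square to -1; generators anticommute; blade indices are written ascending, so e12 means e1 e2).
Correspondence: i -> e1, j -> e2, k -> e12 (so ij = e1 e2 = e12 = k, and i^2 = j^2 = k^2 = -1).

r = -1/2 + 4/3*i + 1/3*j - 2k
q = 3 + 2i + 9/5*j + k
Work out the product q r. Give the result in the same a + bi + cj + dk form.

In blades: q = 3 + 2*e1 + 9/5*e2 + e12, r = -1/2 + 4/3*e1 + 1/3*e2 - 2*e12.
Distribute q over r term by term (generator squares from the signature, products reordered to ascending indices): (3)*r = -3/2 + 4*e1 + e2 - 6*e12; (2*e1)*r = -8/3 - e1 + 4*e2 + 2/3*e12; (9/5*e2)*r = -3/5 - 18/5*e1 - 9/10*e2 - 12/5*e12; (e12)*r = 2 - 1/3*e1 + 4/3*e2 - 1/2*e12.
Sum: -83/30 - 14/15*e1 + 163/30*e2 - 247/30*e12; translating back through the correspondence:
Answer: -83/30 - 14/15*i + 163/30*j - 247/30*k


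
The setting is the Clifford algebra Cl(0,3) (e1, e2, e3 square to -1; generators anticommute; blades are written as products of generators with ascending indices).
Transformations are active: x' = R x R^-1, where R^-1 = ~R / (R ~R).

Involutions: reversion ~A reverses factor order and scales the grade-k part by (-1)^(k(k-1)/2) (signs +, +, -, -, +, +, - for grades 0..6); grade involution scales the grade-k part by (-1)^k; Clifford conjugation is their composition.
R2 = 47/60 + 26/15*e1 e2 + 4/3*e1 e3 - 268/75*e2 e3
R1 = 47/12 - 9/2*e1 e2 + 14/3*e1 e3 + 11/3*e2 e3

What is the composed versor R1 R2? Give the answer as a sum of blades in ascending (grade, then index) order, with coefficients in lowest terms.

Distribute over the terms of R1 (each basis-blade product reordered to ascending indices, repeated generators contracted through their squares):
(47/12) R2 = 2209/720 + 611/90*e1 e2 + 47/9*e1 e3 - 3149/225*e2 e3
(-9/2*e1 e2) R2 = 39/5 - 141/40*e1 e2 - 402/25*e1 e3 - 6*e2 e3
(14/3*e1 e3) R2 = -56/9 - 3752/225*e1 e2 + 329/90*e1 e3 - 364/45*e2 e3
(11/3*e2 e3) R2 = 2948/225 - 44/9*e1 e2 + 286/45*e1 e3 + 517/180*e2 e3
Summing the partial products and collecting blades:
Answer: 63893/3600 - 32941/1800*e1 e2 - 127/150*e1 e3 - 22691/900*e2 e3


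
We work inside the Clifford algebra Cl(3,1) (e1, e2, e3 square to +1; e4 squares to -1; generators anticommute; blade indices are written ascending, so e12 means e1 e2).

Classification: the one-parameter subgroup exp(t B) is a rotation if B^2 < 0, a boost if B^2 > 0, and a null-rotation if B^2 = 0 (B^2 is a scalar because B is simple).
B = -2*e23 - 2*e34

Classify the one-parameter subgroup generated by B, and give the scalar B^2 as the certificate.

B^2 term by term: the squares give (-2)^2*(e23)^2 + (-2)^2*(e34)^2 = 4*(-1) + 4*(+1) = 0 (each basis 2-blade squares to minus the product of its generators' squares); cross terms between blades sharing an index anticommute and cancel. So B^2 = 0.
Answer: null-rotation, certificate B^2 = 0. Key observation: B^2 = 0 is a conjugation invariant, so its sign decides the class regardless of the surface form of B.


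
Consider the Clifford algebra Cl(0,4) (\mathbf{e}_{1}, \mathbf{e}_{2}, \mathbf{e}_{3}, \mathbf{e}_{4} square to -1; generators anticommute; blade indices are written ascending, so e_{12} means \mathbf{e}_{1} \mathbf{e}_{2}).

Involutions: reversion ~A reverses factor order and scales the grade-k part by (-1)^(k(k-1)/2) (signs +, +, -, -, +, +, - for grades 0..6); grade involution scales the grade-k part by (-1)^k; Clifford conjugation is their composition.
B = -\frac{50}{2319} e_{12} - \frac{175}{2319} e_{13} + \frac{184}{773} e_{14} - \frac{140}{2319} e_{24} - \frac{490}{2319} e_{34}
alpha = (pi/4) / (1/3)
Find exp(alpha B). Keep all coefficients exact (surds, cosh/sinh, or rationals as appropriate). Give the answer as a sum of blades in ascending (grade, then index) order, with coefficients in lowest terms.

B^2 term by term: the squares give (-\frac{50}{2319})^2*(e_{12})^2 + (-\frac{175}{2319})^2*(e_{13})^2 + (\frac{184}{773})^2*(e_{14})^2 + (-\frac{140}{2319})^2*(e_{24})^2 + (-\frac{490}{2319})^2*(e_{34})^2 = \frac{2500}{5377761}*(-1) + \frac{30625}{5377761}*(-1) + \frac{33856}{597529}*(-1) + \frac{19600}{5377761}*(-1) + \frac{240100}{5377761}*(-1) = -\frac{1}{9} (each basis 2-blade squares to minus the product of its generators' squares); cross terms between blades sharing an index anticommute and cancel; the commuting (index-disjoint) pairs give grade-4 terms 2*c*c'*(blade product), which cancel blade by blade — e_{1234}: \frac{49000}{5377761} - \frac{49000}{5377761} = 0 — confirming B is simple. So B^2 = -\frac{1}{9}.
B^2 = -\frac{1}{9} — the series telescopes trigonometrically here: l = \frac{1}{3}, alpha*l = \frac{\pi}{4}, so exp(alpha B) = cos(\frac{\pi}{4}) + (sin(\frac{\pi}{4})/(\frac{1}{3}))*B = \frac{\sqrt{2}}{2} + (\frac{3 \sqrt{2}}{2})*B.
Answer: \frac{\sqrt{2}}{2} - \frac{25 \sqrt{2}}{773} e_{12} - \frac{175 \sqrt{2}}{1546} e_{13} + \frac{276 \sqrt{2}}{773} e_{14} - \frac{70 \sqrt{2}}{773} e_{24} - \frac{245 \sqrt{2}}{773} e_{34}


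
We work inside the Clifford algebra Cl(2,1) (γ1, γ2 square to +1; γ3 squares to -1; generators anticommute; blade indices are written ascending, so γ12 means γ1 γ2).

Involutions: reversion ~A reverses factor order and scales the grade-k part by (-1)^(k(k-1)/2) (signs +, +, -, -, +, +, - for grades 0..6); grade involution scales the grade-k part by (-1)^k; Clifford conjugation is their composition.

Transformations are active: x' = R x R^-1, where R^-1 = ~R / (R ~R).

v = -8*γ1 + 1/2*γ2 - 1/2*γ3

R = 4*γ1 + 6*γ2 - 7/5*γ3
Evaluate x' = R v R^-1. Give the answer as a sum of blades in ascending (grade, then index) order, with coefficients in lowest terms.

~R = 4*γ1 + 6*γ2 - 7/5*γ3, and R ~R = 1251/25, so R^-1 = ~R / (1251/25).
R v = -297/10 + 50*γ12 - 66/5*γ13 - 23/10*γ23
Answer: 452/139*γ1 - 2119/278*γ2 + 601/278*γ3


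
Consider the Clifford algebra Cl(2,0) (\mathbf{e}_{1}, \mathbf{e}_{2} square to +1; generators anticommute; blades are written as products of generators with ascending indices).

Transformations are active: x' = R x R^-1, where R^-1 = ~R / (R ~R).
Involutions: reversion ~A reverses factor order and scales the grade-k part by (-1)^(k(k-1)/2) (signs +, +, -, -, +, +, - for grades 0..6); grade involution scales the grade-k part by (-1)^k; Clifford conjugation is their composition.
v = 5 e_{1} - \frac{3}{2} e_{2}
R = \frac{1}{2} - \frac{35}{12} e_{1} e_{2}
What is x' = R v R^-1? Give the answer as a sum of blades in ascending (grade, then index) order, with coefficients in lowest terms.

~R = \frac{1}{2} + \frac{35}{12} e_{1} e_{2}, and R ~R = \frac{1261}{144}, so R^-1 = ~R / (\frac{1261}{144}).
R v = \frac{55}{8} e_{1} + \frac{83}{6} e_{2}
Answer: -\frac{5315}{1261} e_{1} + \frac{7767}{2522} e_{2}


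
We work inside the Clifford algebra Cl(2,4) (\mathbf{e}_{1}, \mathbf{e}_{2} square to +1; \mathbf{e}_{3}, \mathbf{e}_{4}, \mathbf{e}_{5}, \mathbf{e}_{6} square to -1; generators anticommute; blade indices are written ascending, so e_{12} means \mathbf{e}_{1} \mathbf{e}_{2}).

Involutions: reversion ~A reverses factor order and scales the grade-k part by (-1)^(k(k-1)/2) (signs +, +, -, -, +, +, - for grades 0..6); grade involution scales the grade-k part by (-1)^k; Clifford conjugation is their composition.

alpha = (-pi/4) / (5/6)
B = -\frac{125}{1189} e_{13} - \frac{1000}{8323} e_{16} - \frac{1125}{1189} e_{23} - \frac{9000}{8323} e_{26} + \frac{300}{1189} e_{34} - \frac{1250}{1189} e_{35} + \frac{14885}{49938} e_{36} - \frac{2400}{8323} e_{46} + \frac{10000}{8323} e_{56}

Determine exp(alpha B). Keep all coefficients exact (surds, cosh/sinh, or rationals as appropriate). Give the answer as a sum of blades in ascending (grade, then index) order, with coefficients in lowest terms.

B^2 term by term: the squares give (-\frac{125}{1189})^2*(e_{13})^2 + (-\frac{1000}{8323})^2*(e_{16})^2 + (-\frac{1125}{1189})^2*(e_{23})^2 + (-\frac{9000}{8323})^2*(e_{26})^2 + (\frac{300}{1189})^2*(e_{34})^2 + (-\frac{1250}{1189})^2*(e_{35})^2 + (\frac{14885}{49938})^2*(e_{36})^2 + (-\frac{2400}{8323})^2*(e_{46})^2 + (\frac{10000}{8323})^2*(e_{56})^2 = \frac{15625}{1413721}*(+1) + \frac{1000000}{69272329}*(+1) + \frac{1265625}{1413721}*(+1) + \frac{81000000}{69272329}*(+1) + \frac{90000}{1413721}*(-1) + \frac{1562500}{1413721}*(-1) + \frac{221563225}{2493803844}*(-1) + \frac{5760000}{69272329}*(-1) + \frac{100000000}{69272329}*(-1) = -\frac{25}{36} (each basis 2-blade squares to minus the product of its generators' squares); cross terms between blades sharing an index anticommute and cancel; the commuting (index-disjoint) pairs give grade-4 terms 2*c*c'*(blade product), which cancel blade by blade — e_{1236}: -\frac{2250000}{9896047} + \frac{2250000}{9896047} = 0; e_{1346}: \frac{600000}{9896047} - \frac{600000}{9896047} = 0; e_{1356}: -\frac{2500000}{9896047} + \frac{2500000}{9896047} = 0; e_{2346}: \frac{5400000}{9896047} - \frac{5400000}{9896047} = 0; e_{2356}: -\frac{22500000}{9896047} + \frac{22500000}{9896047} = 0; e_{3456}: \frac{6000000}{9896047} - \frac{6000000}{9896047} = 0 — confirming B is simple. So B^2 = -\frac{25}{36}.
B^2 = -\frac{25}{36} — a negative square means the series sums to a rotation: l = \frac{5}{6}, alpha*l = - \frac{\pi}{4}, so exp(alpha B) = cos(- \frac{\pi}{4}) + (sin(- \frac{\pi}{4})/(\frac{5}{6}))*B = \frac{\sqrt{2}}{2} + (- \frac{3 \sqrt{2}}{5})*B.
Answer: \frac{\sqrt{2}}{2} + \frac{75 \sqrt{2}}{1189} e_{13} + \frac{600 \sqrt{2}}{8323} e_{16} + \frac{675 \sqrt{2}}{1189} e_{23} + \frac{5400 \sqrt{2}}{8323} e_{26} - \frac{180 \sqrt{2}}{1189} e_{34} + \frac{750 \sqrt{2}}{1189} e_{35} - \frac{2977 \sqrt{2}}{16646} e_{36} + \frac{1440 \sqrt{2}}{8323} e_{46} - \frac{6000 \sqrt{2}}{8323} e_{56}


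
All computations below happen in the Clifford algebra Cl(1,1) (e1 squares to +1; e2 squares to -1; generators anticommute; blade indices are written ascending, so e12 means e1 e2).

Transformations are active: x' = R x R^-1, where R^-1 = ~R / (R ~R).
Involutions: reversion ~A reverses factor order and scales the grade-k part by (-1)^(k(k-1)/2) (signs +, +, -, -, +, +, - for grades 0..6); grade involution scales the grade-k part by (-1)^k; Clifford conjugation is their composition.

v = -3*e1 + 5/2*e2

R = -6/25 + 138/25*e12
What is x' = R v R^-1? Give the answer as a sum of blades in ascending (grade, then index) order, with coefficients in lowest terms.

~R = -6/25 - 138/25*e12, and R ~R = -19008/625, so R^-1 = ~R / (-19008/625).
R v = -327/25*e1 + 399/25*e2
Answer: 1475/528*e1 - 1187/528*e2


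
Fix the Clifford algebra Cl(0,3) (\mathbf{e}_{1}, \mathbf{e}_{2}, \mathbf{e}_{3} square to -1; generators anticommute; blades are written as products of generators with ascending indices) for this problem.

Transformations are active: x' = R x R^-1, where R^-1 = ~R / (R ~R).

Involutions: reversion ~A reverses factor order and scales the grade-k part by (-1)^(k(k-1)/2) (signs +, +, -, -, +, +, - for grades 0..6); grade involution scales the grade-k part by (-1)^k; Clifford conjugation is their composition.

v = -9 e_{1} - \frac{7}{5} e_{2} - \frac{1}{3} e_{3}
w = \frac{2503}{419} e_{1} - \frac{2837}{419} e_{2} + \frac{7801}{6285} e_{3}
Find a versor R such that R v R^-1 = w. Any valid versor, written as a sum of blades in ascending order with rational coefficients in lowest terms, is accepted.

A norm check does it: q(v) = q(w) = -\frac{18691}{225}, hence R = v + w = -\frac{1268}{419} e_{1} - \frac{17118}{2095} e_{2} + \frac{1902}{2095} e_{3} realises the map — parallel part kept, (v - w)/2 negated, v carried to w.
Answer: -\frac{1268}{419} e_{1} - \frac{17118}{2095} e_{2} + \frac{1902}{2095} e_{3}


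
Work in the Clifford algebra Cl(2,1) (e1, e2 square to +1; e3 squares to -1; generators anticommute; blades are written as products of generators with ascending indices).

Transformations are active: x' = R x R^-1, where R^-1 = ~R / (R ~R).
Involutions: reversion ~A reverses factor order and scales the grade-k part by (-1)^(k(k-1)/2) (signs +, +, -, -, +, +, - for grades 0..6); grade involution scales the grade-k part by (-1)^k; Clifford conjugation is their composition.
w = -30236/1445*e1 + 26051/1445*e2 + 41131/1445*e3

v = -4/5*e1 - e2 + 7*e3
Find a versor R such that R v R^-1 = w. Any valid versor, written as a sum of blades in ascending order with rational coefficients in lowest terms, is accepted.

Construction: equal norms (both -1184/25) license R = v + w = -31392/1445*e1 + 24606/1445*e2 + 51246/1445*e3 — nothing changes along that direction, while (v - w)/2 changes sign, so v maps onto w.
Answer: -31392/1445*e1 + 24606/1445*e2 + 51246/1445*e3


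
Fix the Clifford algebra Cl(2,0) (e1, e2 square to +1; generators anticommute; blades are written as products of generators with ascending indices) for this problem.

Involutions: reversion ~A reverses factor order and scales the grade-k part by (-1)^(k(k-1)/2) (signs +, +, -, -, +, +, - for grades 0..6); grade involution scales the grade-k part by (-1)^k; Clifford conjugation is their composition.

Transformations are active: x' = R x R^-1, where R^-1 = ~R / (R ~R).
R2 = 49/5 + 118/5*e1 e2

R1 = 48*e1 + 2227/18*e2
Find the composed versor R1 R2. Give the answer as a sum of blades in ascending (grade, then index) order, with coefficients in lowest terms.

Distribute over the terms of R1 (each basis-blade product reordered to ascending indices, repeated generators contracted through their squares):
(48*e1) R2 = 2352/5*e1 + 5664/5*e2
(2227/18*e2) R2 = -131393/45*e1 + 109123/90*e2
Summing the partial products and collecting blades:
Answer: -22045/9*e1 + 42215/18*e2


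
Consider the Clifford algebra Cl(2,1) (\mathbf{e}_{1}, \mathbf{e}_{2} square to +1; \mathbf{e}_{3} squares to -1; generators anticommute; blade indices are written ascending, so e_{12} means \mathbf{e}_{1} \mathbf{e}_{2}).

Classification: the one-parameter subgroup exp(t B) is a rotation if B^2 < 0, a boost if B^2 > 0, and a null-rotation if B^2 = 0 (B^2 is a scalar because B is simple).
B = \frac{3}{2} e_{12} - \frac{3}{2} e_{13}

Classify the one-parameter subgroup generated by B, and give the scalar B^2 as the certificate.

B^2 term by term: the squares give (\frac{3}{2})^2*(e_{12})^2 + (-\frac{3}{2})^2*(e_{13})^2 = \frac{9}{4}*(-1) + \frac{9}{4}*(+1) = 0 (each basis 2-blade squares to minus the product of its generators' squares); cross terms between blades sharing an index anticommute and cancel. So B^2 = 0.
Answer: null-rotation, certificate B^2 = 0. Because 0 is invariant under every versor sandwich, the classification follows from its sign alone.
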